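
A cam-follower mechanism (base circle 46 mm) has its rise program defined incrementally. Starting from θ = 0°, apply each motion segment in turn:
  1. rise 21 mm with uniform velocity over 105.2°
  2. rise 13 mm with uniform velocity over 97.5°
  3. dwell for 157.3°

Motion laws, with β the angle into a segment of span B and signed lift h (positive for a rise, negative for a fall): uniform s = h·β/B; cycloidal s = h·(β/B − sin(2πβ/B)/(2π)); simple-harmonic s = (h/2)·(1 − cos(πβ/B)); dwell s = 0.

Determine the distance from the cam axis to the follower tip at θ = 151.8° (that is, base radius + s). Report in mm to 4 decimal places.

seg 1 [0°–105.2°] uniform, h=21: full span → s += 21 → s = 21.0000
seg 2 [105.2°–202.7°] uniform, h=13: θ=151.8° here. β=46.6, B=97.5. 13·46.6/97.5 = 6.2133 → s = 27.2133
radial distance = base radius + s = 46 + 27.2133 = 73.2133

73.2133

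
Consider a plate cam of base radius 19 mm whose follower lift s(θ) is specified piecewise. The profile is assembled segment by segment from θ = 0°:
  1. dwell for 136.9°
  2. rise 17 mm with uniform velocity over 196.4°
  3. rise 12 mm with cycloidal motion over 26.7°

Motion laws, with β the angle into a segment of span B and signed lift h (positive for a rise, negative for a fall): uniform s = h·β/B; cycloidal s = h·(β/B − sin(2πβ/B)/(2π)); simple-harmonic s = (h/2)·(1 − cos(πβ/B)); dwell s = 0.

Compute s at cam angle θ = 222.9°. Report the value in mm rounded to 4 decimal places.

seg 1 [0°–136.9°] dwell: s stays 0.0000
seg 2 [136.9°–333.3°] uniform, h=17: θ=222.9° here. β=86, B=196.4. 17·86/196.4 = 7.4440 → s = 7.4440

7.4440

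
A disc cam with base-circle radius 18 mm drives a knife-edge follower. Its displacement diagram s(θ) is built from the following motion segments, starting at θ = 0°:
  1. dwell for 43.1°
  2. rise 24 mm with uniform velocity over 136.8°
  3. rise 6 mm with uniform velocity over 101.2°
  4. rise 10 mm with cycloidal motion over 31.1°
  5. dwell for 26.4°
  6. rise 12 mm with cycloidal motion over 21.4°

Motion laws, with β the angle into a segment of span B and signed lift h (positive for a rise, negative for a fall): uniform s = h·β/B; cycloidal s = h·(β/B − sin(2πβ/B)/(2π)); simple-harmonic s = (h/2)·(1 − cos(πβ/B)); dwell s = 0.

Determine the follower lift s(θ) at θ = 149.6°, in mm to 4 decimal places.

seg 1 [0°–43.1°] dwell: s stays 0.0000
seg 2 [43.1°–179.9°] uniform, h=24: θ=149.6° here. β=106.5, B=136.8. 24·106.5/136.8 = 18.6842 → s = 18.6842

18.6842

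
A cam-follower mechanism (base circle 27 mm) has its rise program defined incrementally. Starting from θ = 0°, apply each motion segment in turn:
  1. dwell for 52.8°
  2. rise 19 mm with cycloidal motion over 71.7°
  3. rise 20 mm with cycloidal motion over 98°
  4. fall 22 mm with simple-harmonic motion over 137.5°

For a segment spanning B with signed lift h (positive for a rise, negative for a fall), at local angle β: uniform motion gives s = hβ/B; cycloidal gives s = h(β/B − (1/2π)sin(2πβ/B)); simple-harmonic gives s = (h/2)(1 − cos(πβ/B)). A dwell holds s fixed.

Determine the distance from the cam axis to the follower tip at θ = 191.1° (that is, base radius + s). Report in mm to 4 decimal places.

seg 1 [0°–52.8°] dwell: s stays 0.0000
seg 2 [52.8°–124.5°] cycloidal, h=19: full span → s += 19 → s = 19.0000
seg 3 [124.5°–222.5°] cycloidal, h=20: θ=191.1° here. β=66.6, B=98. 20·(0.6796 − sin(2π·0.6796)/(2π)) = 16.4685 → s = 35.4685
radial distance = base radius + s = 27 + 35.4685 = 62.4685

62.4685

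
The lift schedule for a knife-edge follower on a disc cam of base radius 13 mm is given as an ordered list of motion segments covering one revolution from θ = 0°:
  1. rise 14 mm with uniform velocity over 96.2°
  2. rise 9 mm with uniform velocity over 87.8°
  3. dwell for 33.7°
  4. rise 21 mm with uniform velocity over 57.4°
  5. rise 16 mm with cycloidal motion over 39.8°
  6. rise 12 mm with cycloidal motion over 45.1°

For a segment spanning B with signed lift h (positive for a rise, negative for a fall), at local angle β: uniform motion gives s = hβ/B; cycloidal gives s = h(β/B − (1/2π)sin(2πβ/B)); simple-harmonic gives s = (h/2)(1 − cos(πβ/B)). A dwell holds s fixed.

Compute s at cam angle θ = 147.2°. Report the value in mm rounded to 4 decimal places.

seg 1 [0°–96.2°] uniform, h=14: full span → s += 14 → s = 14.0000
seg 2 [96.2°–184°] uniform, h=9: θ=147.2° here. β=51, B=87.8. 9·51/87.8 = 5.2278 → s = 19.2278

19.2278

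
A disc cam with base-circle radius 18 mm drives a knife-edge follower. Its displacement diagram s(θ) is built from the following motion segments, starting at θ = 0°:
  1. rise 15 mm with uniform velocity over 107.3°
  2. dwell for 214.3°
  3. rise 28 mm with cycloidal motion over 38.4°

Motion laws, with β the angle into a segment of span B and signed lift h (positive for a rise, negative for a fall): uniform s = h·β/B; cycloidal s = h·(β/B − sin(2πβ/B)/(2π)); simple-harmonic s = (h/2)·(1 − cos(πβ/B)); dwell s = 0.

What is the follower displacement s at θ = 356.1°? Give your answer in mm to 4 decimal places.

seg 1 [0°–107.3°] uniform, h=15: full span → s += 15 → s = 15.0000
seg 2 [107.3°–321.6°] dwell: s stays 15.0000
seg 3 [321.6°–360°] cycloidal, h=28: θ=356.1° here. β=34.5, B=38.4. 28·(0.8984 − sin(2π·0.8984)/(2π)) = 27.8109 → s = 42.8109

42.8109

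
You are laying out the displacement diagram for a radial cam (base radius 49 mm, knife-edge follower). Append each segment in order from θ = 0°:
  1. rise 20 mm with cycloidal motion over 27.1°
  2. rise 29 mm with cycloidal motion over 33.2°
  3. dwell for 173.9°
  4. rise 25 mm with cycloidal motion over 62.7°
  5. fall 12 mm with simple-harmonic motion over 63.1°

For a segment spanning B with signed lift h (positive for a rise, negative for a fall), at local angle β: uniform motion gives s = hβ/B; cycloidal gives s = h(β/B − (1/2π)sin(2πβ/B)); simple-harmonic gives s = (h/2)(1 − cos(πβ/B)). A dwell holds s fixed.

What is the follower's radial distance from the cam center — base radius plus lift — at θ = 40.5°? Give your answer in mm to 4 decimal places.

seg 1 [0°–27.1°] cycloidal, h=20: full span → s += 20 → s = 20.0000
seg 2 [27.1°–60.3°] cycloidal, h=29: θ=40.5° here. β=13.4, B=33.2. 29·(0.4036 − sin(2π·0.4036)/(2π)) = 9.0774 → s = 29.0774
radial distance = base radius + s = 49 + 29.0774 = 78.0774

78.0774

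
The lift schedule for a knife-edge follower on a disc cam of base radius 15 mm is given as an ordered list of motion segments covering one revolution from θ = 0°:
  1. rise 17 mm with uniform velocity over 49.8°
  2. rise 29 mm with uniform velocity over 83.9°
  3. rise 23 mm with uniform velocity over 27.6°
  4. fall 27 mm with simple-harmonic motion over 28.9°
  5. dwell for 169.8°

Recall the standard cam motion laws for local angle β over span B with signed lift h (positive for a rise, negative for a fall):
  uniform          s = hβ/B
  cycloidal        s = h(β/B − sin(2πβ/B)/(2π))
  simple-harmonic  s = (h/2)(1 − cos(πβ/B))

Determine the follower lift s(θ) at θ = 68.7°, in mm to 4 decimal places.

seg 1 [0°–49.8°] uniform, h=17: full span → s += 17 → s = 17.0000
seg 2 [49.8°–133.7°] uniform, h=29: θ=68.7° here. β=18.9, B=83.9. 29·18.9/83.9 = 6.5328 → s = 23.5328

23.5328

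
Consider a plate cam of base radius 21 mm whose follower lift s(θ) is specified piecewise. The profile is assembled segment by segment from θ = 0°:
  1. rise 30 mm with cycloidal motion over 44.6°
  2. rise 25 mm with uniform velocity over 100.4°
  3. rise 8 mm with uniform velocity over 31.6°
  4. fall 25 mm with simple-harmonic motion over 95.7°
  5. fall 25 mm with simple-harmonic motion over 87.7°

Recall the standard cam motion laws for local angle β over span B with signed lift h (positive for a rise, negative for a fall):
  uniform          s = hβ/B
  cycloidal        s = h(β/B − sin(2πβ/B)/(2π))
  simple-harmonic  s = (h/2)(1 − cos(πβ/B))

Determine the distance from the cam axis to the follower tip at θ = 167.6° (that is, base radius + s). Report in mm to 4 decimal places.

seg 1 [0°–44.6°] cycloidal, h=30: full span → s += 30 → s = 30.0000
seg 2 [44.6°–145°] uniform, h=25: full span → s += 25 → s = 55.0000
seg 3 [145°–176.6°] uniform, h=8: θ=167.6° here. β=22.6, B=31.6. 8·22.6/31.6 = 5.7215 → s = 60.7215
radial distance = base radius + s = 21 + 60.7215 = 81.7215

81.7215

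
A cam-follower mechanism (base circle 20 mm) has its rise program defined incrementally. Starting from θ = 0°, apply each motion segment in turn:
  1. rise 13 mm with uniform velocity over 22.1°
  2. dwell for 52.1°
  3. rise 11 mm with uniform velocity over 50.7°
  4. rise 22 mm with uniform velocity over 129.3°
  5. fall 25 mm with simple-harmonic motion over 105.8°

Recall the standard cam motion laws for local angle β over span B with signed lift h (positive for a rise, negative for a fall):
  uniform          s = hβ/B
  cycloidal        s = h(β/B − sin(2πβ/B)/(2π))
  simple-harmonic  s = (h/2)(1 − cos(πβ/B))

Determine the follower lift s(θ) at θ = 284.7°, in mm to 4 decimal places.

seg 1 [0°–22.1°] uniform, h=13: full span → s += 13 → s = 13.0000
seg 2 [22.1°–74.2°] dwell: s stays 13.0000
seg 3 [74.2°–124.9°] uniform, h=11: full span → s += 11 → s = 24.0000
seg 4 [124.9°–254.2°] uniform, h=22: full span → s += 22 → s = 46.0000
seg 5 [254.2°–360°] simple-harmonic, h=-25: θ=284.7° here. β=30.5, B=105.8. -25/2·(1 − cos(π·0.2883)) = -4.7854 → s = 41.2146

41.2146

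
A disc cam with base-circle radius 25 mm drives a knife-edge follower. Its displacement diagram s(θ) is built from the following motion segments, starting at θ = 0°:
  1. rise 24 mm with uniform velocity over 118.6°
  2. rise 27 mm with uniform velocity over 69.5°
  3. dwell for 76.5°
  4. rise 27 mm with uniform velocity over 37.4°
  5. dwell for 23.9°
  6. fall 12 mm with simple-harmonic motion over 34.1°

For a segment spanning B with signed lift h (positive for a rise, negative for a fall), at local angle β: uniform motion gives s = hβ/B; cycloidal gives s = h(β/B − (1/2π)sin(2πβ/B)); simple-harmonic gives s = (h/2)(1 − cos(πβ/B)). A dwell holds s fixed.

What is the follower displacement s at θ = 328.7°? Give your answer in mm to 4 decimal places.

seg 1 [0°–118.6°] uniform, h=24: full span → s += 24 → s = 24.0000
seg 2 [118.6°–188.1°] uniform, h=27: full span → s += 27 → s = 51.0000
seg 3 [188.1°–264.6°] dwell: s stays 51.0000
seg 4 [264.6°–302°] uniform, h=27: full span → s += 27 → s = 78.0000
seg 5 [302°–325.9°] dwell: s stays 78.0000
seg 6 [325.9°–360°] simple-harmonic, h=-12: θ=328.7° here. β=2.8, B=34.1. -12/2·(1 − cos(π·0.0821)) = -0.1985 → s = 77.8015

77.8015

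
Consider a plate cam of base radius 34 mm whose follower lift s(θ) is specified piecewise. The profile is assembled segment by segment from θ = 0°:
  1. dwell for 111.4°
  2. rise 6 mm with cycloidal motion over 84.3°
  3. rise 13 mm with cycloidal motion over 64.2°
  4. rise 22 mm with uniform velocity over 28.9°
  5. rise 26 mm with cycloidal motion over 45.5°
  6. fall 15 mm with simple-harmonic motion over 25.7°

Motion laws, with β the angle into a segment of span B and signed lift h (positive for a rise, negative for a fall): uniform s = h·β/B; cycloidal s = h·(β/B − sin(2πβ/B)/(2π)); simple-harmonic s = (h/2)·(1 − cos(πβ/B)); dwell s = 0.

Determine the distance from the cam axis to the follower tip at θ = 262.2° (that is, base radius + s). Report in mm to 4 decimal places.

seg 1 [0°–111.4°] dwell: s stays 0.0000
seg 2 [111.4°–195.7°] cycloidal, h=6: full span → s += 6 → s = 6.0000
seg 3 [195.7°–259.9°] cycloidal, h=13: full span → s += 13 → s = 19.0000
seg 4 [259.9°–288.8°] uniform, h=22: θ=262.2° here. β=2.3, B=28.9. 22·2.3/28.9 = 1.7509 → s = 20.7509
radial distance = base radius + s = 34 + 20.7509 = 54.7509

54.7509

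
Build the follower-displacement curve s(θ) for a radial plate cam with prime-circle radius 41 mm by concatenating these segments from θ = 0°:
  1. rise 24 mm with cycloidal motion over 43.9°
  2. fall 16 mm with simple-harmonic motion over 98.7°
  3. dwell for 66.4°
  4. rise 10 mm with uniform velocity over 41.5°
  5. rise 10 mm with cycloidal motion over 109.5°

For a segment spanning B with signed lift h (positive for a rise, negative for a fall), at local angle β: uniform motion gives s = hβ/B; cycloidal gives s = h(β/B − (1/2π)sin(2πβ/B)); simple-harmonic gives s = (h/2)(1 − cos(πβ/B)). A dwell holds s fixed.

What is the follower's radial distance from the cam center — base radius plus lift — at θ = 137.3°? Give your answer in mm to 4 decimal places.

seg 1 [0°–43.9°] cycloidal, h=24: full span → s += 24 → s = 24.0000
seg 2 [43.9°–142.6°] simple-harmonic, h=-16: θ=137.3° here. β=93.4, B=98.7. -16/2·(1 − cos(π·0.9463)) = -15.8864 → s = 8.1136
radial distance = base radius + s = 41 + 8.1136 = 49.1136

49.1136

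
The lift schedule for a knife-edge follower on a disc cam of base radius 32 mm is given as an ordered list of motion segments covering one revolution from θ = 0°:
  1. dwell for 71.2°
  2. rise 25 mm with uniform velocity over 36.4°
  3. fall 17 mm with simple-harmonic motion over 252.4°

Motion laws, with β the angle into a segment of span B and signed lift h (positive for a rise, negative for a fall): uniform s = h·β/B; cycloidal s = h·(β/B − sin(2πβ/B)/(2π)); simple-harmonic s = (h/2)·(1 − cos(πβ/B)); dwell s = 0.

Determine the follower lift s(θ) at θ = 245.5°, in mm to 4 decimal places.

seg 1 [0°–71.2°] dwell: s stays 0.0000
seg 2 [71.2°–107.6°] uniform, h=25: full span → s += 25 → s = 25.0000
seg 3 [107.6°–360°] simple-harmonic, h=-17: θ=245.5° here. β=137.9, B=252.4. -17/2·(1 − cos(π·0.5464)) = -9.7335 → s = 15.2665

15.2665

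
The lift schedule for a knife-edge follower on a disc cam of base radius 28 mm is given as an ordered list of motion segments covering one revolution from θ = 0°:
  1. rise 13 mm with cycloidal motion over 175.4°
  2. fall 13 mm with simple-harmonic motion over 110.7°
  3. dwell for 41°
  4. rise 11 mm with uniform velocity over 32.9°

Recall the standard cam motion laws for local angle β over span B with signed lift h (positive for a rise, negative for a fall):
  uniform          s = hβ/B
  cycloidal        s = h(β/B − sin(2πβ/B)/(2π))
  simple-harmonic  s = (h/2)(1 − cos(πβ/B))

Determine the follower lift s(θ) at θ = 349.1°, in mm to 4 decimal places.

seg 1 [0°–175.4°] cycloidal, h=13: full span → s += 13 → s = 13.0000
seg 2 [175.4°–286.1°] simple-harmonic, h=-13: full span → s += -13 → s = 0.0000
seg 3 [286.1°–327.1°] dwell: s stays 0.0000
seg 4 [327.1°–360°] uniform, h=11: θ=349.1° here. β=22, B=32.9. 11·22/32.9 = 7.3556 → s = 7.3556

7.3556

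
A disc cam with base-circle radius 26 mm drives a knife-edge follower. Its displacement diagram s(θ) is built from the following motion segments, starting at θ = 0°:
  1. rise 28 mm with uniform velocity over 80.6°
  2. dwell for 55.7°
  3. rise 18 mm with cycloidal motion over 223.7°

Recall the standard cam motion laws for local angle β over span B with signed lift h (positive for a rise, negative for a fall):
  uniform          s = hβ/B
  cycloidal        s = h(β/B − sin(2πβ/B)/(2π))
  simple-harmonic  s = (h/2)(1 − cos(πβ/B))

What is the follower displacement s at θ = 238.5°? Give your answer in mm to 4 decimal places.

seg 1 [0°–80.6°] uniform, h=28: full span → s += 28 → s = 28.0000
seg 2 [80.6°–136.3°] dwell: s stays 28.0000
seg 3 [136.3°–360°] cycloidal, h=18: θ=238.5° here. β=102.2, B=223.7. 18·(0.4569 − sin(2π·0.4569)/(2π)) = 7.4565 → s = 35.4565

35.4565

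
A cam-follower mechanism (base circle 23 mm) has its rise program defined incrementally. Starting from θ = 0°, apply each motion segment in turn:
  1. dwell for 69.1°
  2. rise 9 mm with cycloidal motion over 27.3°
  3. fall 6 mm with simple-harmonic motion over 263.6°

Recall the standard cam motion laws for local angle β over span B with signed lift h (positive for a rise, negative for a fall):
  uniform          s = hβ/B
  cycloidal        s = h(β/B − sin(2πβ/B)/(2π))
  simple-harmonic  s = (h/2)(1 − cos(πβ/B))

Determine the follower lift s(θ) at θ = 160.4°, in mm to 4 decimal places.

seg 1 [0°–69.1°] dwell: s stays 0.0000
seg 2 [69.1°–96.4°] cycloidal, h=9: full span → s += 9 → s = 9.0000
seg 3 [96.4°–360°] simple-harmonic, h=-6: θ=160.4° here. β=64, B=263.6. -6/2·(1 − cos(π·0.2428)) = -0.8312 → s = 8.1688

8.1688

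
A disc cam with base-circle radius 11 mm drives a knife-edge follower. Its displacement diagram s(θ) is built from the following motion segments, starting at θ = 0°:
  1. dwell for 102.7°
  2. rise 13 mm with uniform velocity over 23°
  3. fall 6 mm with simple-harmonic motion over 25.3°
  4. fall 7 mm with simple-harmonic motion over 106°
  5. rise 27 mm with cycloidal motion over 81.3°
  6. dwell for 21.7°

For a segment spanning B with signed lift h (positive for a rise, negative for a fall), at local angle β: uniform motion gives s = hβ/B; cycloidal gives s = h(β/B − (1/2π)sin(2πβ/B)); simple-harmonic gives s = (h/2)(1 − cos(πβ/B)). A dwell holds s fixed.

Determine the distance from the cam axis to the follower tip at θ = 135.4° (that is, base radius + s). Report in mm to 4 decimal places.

seg 1 [0°–102.7°] dwell: s stays 0.0000
seg 2 [102.7°–125.7°] uniform, h=13: full span → s += 13 → s = 13.0000
seg 3 [125.7°–151°] simple-harmonic, h=-6: θ=135.4° here. β=9.7, B=25.3. -6/2·(1 − cos(π·0.3834)) = -1.9255 → s = 11.0745
radial distance = base radius + s = 11 + 11.0745 = 22.0745

22.0745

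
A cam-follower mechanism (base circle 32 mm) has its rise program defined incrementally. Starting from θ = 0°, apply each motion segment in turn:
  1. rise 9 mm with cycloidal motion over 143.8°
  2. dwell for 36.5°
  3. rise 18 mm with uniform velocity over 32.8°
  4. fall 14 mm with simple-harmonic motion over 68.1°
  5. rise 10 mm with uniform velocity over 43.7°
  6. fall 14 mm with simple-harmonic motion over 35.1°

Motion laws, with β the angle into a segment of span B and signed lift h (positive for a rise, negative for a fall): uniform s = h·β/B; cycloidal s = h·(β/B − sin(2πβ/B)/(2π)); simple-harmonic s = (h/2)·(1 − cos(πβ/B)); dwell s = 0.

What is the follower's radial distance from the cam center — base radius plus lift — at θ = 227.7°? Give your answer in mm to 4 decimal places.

seg 1 [0°–143.8°] cycloidal, h=9: full span → s += 9 → s = 9.0000
seg 2 [143.8°–180.3°] dwell: s stays 9.0000
seg 3 [180.3°–213.1°] uniform, h=18: full span → s += 18 → s = 27.0000
seg 4 [213.1°–281.2°] simple-harmonic, h=-14: θ=227.7° here. β=14.6, B=68.1. -14/2·(1 − cos(π·0.2144)) = -1.5286 → s = 25.4714
radial distance = base radius + s = 32 + 25.4714 = 57.4714

57.4714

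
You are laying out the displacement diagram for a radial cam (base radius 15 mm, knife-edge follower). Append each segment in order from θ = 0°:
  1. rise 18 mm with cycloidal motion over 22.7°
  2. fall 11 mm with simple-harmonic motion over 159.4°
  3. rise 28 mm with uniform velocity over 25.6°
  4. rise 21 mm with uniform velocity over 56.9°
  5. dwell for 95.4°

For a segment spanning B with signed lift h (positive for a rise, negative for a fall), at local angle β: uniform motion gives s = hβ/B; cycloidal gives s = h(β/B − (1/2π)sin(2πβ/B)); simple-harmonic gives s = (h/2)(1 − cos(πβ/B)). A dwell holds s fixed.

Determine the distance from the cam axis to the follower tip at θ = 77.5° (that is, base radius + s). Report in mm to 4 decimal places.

seg 1 [0°–22.7°] cycloidal, h=18: full span → s += 18 → s = 18.0000
seg 2 [22.7°–182.1°] simple-harmonic, h=-11: θ=77.5° here. β=54.8, B=159.4. -11/2·(1 − cos(π·0.3438)) = -2.9079 → s = 15.0921
radial distance = base radius + s = 15 + 15.0921 = 30.0921

30.0921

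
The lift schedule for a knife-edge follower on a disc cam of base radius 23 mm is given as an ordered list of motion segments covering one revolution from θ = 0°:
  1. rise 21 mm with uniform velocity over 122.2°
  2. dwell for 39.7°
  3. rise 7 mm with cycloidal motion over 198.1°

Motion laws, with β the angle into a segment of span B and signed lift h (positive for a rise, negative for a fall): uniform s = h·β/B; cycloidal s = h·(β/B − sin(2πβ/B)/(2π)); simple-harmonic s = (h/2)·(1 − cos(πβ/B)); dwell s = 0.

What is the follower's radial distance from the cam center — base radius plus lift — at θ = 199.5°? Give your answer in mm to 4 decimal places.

seg 1 [0°–122.2°] uniform, h=21: full span → s += 21 → s = 21.0000
seg 2 [122.2°–161.9°] dwell: s stays 21.0000
seg 3 [161.9°–360°] cycloidal, h=7: θ=199.5° here. β=37.6, B=198.1. 7·(0.1898 − sin(2π·0.1898)/(2π)) = 0.2933 → s = 21.2933
radial distance = base radius + s = 23 + 21.2933 = 44.2933

44.2933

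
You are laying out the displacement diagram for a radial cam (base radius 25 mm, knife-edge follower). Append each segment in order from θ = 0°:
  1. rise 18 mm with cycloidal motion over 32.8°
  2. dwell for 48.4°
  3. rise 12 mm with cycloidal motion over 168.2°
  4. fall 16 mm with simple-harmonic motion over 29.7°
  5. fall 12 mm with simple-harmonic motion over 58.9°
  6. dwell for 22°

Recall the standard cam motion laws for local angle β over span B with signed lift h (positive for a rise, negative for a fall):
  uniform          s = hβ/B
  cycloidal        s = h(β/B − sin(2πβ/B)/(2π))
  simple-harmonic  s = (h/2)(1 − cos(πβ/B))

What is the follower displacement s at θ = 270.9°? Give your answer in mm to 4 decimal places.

seg 1 [0°–32.8°] cycloidal, h=18: full span → s += 18 → s = 18.0000
seg 2 [32.8°–81.2°] dwell: s stays 18.0000
seg 3 [81.2°–249.4°] cycloidal, h=12: full span → s += 12 → s = 30.0000
seg 4 [249.4°–279.1°] simple-harmonic, h=-16: θ=270.9° here. β=21.5, B=29.7. -16/2·(1 − cos(π·0.7239)) = -13.1746 → s = 16.8254

16.8254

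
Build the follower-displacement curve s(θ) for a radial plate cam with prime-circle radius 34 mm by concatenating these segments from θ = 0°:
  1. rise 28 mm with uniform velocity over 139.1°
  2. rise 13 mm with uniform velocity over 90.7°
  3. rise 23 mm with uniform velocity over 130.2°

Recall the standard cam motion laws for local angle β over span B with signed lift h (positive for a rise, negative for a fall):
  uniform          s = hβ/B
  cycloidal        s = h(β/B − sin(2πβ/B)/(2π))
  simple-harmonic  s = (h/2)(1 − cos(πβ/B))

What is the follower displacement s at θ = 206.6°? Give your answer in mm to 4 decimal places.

seg 1 [0°–139.1°] uniform, h=28: full span → s += 28 → s = 28.0000
seg 2 [139.1°–229.8°] uniform, h=13: θ=206.6° here. β=67.5, B=90.7. 13·67.5/90.7 = 9.6748 → s = 37.6748

37.6748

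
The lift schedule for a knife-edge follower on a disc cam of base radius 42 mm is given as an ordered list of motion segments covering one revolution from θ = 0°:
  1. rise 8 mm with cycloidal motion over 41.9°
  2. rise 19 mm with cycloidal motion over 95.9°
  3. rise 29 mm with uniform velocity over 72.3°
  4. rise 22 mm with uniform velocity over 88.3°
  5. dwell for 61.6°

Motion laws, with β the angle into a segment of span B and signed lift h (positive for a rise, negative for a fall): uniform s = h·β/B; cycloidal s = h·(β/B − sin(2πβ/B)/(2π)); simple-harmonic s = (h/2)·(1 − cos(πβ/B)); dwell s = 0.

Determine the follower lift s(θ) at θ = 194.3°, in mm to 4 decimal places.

seg 1 [0°–41.9°] cycloidal, h=8: full span → s += 8 → s = 8.0000
seg 2 [41.9°–137.8°] cycloidal, h=19: full span → s += 19 → s = 27.0000
seg 3 [137.8°–210.1°] uniform, h=29: θ=194.3° here. β=56.5, B=72.3. 29·56.5/72.3 = 22.6625 → s = 49.6625

49.6625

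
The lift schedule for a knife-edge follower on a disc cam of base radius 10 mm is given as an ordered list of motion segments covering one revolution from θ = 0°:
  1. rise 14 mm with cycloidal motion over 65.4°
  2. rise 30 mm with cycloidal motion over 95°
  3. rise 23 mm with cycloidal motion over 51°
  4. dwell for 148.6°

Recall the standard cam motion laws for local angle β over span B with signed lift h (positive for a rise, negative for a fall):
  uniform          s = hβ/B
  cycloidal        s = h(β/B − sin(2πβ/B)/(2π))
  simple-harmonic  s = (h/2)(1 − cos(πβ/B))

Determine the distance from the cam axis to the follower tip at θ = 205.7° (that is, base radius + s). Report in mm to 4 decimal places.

seg 1 [0°–65.4°] cycloidal, h=14: full span → s += 14 → s = 14.0000
seg 2 [65.4°–160.4°] cycloidal, h=30: full span → s += 30 → s = 44.0000
seg 3 [160.4°–211.4°] cycloidal, h=23: θ=205.7° here. β=45.3, B=51. 23·(0.8882 − sin(2π·0.8882)/(2π)) = 22.7939 → s = 66.7939
radial distance = base radius + s = 10 + 66.7939 = 76.7939

76.7939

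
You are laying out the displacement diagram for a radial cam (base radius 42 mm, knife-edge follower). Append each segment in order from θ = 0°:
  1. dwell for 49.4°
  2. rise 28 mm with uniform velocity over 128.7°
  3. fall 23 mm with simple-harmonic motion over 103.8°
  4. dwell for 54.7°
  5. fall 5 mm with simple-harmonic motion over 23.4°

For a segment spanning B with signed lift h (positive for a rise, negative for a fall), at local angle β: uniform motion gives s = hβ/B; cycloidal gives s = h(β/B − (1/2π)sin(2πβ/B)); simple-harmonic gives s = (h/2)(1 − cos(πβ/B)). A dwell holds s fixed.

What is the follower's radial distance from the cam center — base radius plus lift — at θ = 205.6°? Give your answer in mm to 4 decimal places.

seg 1 [0°–49.4°] dwell: s stays 0.0000
seg 2 [49.4°–178.1°] uniform, h=28: full span → s += 28 → s = 28.0000
seg 3 [178.1°–281.9°] simple-harmonic, h=-23: θ=205.6° here. β=27.5, B=103.8. -23/2·(1 − cos(π·0.2649)) = -3.7586 → s = 24.2414
radial distance = base radius + s = 42 + 24.2414 = 66.2414

66.2414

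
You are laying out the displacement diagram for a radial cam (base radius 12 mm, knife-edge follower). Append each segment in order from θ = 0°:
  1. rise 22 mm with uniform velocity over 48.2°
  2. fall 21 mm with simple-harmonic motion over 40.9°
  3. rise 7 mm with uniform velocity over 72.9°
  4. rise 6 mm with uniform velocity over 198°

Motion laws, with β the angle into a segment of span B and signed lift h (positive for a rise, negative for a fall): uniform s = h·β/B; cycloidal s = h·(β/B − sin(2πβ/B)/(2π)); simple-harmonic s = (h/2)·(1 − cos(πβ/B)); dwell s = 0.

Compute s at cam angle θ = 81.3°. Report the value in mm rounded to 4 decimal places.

seg 1 [0°–48.2°] uniform, h=22: full span → s += 22 → s = 22.0000
seg 2 [48.2°–89.1°] simple-harmonic, h=-21: θ=81.3° here. β=33.1, B=40.9. -21/2·(1 − cos(π·0.8093)) = -19.1712 → s = 2.8288

2.8288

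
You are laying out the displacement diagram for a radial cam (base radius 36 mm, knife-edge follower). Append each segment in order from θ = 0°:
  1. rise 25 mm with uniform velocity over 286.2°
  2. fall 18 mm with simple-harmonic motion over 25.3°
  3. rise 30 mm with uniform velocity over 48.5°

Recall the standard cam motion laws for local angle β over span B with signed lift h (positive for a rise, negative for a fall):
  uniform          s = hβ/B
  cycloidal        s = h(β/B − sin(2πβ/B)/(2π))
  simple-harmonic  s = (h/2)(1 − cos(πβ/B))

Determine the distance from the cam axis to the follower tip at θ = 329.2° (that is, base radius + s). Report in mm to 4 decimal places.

seg 1 [0°–286.2°] uniform, h=25: full span → s += 25 → s = 25.0000
seg 2 [286.2°–311.5°] simple-harmonic, h=-18: full span → s += -18 → s = 7.0000
seg 3 [311.5°–360°] uniform, h=30: θ=329.2° here. β=17.7, B=48.5. 30·17.7/48.5 = 10.9485 → s = 17.9485
radial distance = base radius + s = 36 + 17.9485 = 53.9485

53.9485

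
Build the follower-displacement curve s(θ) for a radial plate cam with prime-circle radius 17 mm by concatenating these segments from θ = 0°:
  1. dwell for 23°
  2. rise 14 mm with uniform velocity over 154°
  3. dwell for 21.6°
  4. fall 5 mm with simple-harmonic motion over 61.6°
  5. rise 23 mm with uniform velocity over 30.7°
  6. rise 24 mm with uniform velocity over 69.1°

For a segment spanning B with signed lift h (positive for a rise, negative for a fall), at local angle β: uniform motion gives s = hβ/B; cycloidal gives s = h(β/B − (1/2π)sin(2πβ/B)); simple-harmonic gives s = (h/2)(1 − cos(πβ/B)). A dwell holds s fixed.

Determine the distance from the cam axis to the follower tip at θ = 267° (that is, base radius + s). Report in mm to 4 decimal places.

seg 1 [0°–23°] dwell: s stays 0.0000
seg 2 [23°–177°] uniform, h=14: full span → s += 14 → s = 14.0000
seg 3 [177°–198.6°] dwell: s stays 14.0000
seg 4 [198.6°–260.2°] simple-harmonic, h=-5: full span → s += -5 → s = 9.0000
seg 5 [260.2°–290.9°] uniform, h=23: θ=267° here. β=6.8, B=30.7. 23·6.8/30.7 = 5.0945 → s = 14.0945
radial distance = base radius + s = 17 + 14.0945 = 31.0945

31.0945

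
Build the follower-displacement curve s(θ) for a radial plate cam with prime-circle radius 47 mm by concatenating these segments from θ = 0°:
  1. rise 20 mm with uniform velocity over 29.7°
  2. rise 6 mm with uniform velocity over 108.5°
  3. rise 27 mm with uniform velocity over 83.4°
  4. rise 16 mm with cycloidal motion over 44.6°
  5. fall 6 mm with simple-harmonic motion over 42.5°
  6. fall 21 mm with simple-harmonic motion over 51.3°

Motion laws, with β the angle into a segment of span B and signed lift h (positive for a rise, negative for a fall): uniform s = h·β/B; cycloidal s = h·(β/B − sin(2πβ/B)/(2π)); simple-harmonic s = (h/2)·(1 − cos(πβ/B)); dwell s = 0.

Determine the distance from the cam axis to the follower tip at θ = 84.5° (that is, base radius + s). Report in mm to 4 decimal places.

seg 1 [0°–29.7°] uniform, h=20: full span → s += 20 → s = 20.0000
seg 2 [29.7°–138.2°] uniform, h=6: θ=84.5° here. β=54.8, B=108.5. 6·54.8/108.5 = 3.0304 → s = 23.0304
radial distance = base radius + s = 47 + 23.0304 = 70.0304

70.0304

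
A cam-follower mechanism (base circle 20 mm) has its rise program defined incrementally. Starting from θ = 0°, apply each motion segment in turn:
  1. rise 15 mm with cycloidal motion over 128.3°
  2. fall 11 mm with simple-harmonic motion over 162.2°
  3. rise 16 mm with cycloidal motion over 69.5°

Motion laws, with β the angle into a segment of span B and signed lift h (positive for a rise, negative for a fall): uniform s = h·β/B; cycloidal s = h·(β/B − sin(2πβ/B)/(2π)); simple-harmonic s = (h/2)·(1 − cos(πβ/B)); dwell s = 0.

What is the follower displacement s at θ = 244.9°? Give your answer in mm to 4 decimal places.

seg 1 [0°–128.3°] cycloidal, h=15: full span → s += 15 → s = 15.0000
seg 2 [128.3°–290.5°] simple-harmonic, h=-11: θ=244.9° here. β=116.6, B=162.2. -11/2·(1 − cos(π·0.7189)) = -8.9907 → s = 6.0093

6.0093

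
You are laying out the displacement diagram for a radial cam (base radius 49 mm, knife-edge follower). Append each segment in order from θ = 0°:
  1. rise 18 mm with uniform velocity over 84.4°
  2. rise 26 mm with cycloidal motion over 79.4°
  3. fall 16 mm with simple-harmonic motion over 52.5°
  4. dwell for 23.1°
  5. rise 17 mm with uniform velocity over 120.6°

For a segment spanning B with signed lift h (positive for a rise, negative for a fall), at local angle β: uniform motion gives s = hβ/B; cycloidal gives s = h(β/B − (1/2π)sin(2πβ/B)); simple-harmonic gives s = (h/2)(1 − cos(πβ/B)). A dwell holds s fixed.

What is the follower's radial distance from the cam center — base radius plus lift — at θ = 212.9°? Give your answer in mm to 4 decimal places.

seg 1 [0°–84.4°] uniform, h=18: full span → s += 18 → s = 18.0000
seg 2 [84.4°–163.8°] cycloidal, h=26: full span → s += 26 → s = 44.0000
seg 3 [163.8°–216.3°] simple-harmonic, h=-16: θ=212.9° here. β=49.1, B=52.5. -16/2·(1 − cos(π·0.9352)) = -15.8350 → s = 28.1650
radial distance = base radius + s = 49 + 28.1650 = 77.1650

77.1650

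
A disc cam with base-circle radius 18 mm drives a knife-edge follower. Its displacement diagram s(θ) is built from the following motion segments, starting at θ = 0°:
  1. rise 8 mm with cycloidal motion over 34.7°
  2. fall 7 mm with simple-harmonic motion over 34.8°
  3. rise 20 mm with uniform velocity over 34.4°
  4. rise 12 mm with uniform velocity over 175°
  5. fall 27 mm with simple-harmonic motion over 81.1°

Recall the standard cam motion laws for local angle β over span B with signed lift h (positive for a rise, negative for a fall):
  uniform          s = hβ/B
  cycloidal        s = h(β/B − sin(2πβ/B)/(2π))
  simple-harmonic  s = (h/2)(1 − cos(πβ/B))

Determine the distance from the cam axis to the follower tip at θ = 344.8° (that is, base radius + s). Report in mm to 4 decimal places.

seg 1 [0°–34.7°] cycloidal, h=8: full span → s += 8 → s = 8.0000
seg 2 [34.7°–69.5°] simple-harmonic, h=-7: full span → s += -7 → s = 1.0000
seg 3 [69.5°–103.9°] uniform, h=20: full span → s += 20 → s = 21.0000
seg 4 [103.9°–278.9°] uniform, h=12: full span → s += 12 → s = 33.0000
seg 5 [278.9°–360°] simple-harmonic, h=-27: θ=344.8° here. β=65.9, B=81.1. -27/2·(1 − cos(π·0.8126)) = -24.7267 → s = 8.2733
radial distance = base radius + s = 18 + 8.2733 = 26.2733

26.2733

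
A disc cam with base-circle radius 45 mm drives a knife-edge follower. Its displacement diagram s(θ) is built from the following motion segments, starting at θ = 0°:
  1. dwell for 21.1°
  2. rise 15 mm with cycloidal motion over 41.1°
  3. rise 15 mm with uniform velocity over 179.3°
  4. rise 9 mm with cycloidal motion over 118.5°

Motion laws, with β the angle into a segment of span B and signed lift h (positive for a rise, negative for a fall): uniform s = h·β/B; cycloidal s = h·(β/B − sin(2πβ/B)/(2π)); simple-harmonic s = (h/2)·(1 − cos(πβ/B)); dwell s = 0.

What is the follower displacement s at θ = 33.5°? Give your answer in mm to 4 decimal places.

seg 1 [0°–21.1°] dwell: s stays 0.0000
seg 2 [21.1°–62.2°] cycloidal, h=15: θ=33.5° here. β=12.4, B=41.1. 15·(0.3017 − sin(2π·0.3017)/(2π)) = 2.2631 → s = 2.2631

2.2631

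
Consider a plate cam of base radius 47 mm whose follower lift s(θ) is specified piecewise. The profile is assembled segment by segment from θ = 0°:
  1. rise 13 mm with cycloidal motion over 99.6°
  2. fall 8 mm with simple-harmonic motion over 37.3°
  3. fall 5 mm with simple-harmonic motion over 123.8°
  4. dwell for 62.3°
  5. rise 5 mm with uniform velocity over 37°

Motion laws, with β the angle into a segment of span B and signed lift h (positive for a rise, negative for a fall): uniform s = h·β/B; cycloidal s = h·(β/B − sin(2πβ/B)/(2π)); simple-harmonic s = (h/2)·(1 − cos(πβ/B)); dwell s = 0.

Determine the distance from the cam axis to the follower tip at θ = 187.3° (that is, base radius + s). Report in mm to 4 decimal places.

seg 1 [0°–99.6°] cycloidal, h=13: full span → s += 13 → s = 13.0000
seg 2 [99.6°–136.9°] simple-harmonic, h=-8: full span → s += -8 → s = 5.0000
seg 3 [136.9°–260.7°] simple-harmonic, h=-5: θ=187.3° here. β=50.4, B=123.8. -5/2·(1 − cos(π·0.4071)) = -1.7807 → s = 3.2193
radial distance = base radius + s = 47 + 3.2193 = 50.2193

50.2193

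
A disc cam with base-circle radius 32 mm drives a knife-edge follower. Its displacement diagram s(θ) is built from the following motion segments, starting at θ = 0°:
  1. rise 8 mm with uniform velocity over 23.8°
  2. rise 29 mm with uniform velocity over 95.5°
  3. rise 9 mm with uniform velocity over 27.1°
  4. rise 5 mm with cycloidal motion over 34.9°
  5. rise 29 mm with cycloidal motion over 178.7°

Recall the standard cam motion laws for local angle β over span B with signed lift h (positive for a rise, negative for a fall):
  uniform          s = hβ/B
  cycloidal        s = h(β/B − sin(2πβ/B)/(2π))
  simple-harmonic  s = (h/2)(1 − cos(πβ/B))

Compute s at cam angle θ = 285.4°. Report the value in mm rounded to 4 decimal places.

seg 1 [0°–23.8°] uniform, h=8: full span → s += 8 → s = 8.0000
seg 2 [23.8°–119.3°] uniform, h=29: full span → s += 29 → s = 37.0000
seg 3 [119.3°–146.4°] uniform, h=9: full span → s += 9 → s = 46.0000
seg 4 [146.4°–181.3°] cycloidal, h=5: full span → s += 5 → s = 51.0000
seg 5 [181.3°–360°] cycloidal, h=29: θ=285.4° here. β=104.1, B=178.7. 29·(0.5825 − sin(2π·0.5825)/(2π)) = 19.1815 → s = 70.1815

70.1815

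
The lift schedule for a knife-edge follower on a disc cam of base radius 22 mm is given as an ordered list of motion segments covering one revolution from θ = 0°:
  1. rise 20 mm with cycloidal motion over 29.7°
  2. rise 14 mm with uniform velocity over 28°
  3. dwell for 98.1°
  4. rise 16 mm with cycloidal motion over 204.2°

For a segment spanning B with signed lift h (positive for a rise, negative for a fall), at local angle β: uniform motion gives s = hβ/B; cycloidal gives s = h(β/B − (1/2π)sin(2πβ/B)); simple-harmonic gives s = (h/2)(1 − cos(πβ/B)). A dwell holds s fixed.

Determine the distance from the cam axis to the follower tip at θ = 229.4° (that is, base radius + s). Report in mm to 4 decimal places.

seg 1 [0°–29.7°] cycloidal, h=20: full span → s += 20 → s = 20.0000
seg 2 [29.7°–57.7°] uniform, h=14: full span → s += 14 → s = 34.0000
seg 3 [57.7°–155.8°] dwell: s stays 34.0000
seg 4 [155.8°–360°] cycloidal, h=16: θ=229.4° here. β=73.6, B=204.2. 16·(0.3604 − sin(2π·0.3604)/(2π)) = 3.8092 → s = 37.8092
radial distance = base radius + s = 22 + 37.8092 = 59.8092

59.8092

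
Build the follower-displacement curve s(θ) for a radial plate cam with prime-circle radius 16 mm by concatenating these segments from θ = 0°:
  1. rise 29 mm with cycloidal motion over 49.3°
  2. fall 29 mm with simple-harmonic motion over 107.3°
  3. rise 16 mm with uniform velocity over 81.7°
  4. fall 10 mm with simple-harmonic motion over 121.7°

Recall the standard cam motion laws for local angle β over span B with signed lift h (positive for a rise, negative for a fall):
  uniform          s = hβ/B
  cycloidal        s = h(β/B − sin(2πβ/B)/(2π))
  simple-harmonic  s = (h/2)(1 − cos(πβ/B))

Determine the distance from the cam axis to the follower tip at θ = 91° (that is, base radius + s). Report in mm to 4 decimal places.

seg 1 [0°–49.3°] cycloidal, h=29: full span → s += 29 → s = 29.0000
seg 2 [49.3°–156.6°] simple-harmonic, h=-29: θ=91° here. β=41.7, B=107.3. -29/2·(1 − cos(π·0.3886)) = -9.5296 → s = 19.4704
radial distance = base radius + s = 16 + 19.4704 = 35.4704

35.4704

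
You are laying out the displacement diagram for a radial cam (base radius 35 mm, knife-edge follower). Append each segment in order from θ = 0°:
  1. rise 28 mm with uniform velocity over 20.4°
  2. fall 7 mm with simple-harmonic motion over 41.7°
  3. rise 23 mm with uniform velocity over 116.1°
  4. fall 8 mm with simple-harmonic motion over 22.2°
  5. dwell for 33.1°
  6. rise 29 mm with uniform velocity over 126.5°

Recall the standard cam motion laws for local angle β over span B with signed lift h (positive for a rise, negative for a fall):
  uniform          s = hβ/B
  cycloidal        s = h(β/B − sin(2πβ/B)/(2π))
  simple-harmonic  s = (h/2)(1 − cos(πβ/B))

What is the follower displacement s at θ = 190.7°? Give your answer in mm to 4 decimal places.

seg 1 [0°–20.4°] uniform, h=28: full span → s += 28 → s = 28.0000
seg 2 [20.4°–62.1°] simple-harmonic, h=-7: full span → s += -7 → s = 21.0000
seg 3 [62.1°–178.2°] uniform, h=23: full span → s += 23 → s = 44.0000
seg 4 [178.2°–200.4°] simple-harmonic, h=-8: θ=190.7° here. β=12.5, B=22.2. -8/2·(1 − cos(π·0.5631)) = -4.7873 → s = 39.2127

39.2127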